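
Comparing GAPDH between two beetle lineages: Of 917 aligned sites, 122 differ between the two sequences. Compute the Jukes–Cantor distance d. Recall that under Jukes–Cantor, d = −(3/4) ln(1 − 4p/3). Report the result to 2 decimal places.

0.15

p = 122/917 ≈ 0.133043.
d = −(3/4) ln(1 − 4p/3) = −0.75 ln(1 − 0.177391) = −0.75 ln(0.822609)
  = −0.75 × (-0.195274) = 0.146456 substitutions/site.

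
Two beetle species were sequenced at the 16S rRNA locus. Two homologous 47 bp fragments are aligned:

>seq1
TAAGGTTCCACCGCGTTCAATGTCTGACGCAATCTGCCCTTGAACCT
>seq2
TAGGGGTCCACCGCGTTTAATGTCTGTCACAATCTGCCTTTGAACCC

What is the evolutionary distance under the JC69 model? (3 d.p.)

0.166

The sequences differ at 7 of 47 sites (3, 6, 18, 27, 29, 39, 47), so p = 7/47 ≈ 0.148936.
d = −(3/4) ln(1 − 4p/3) = −0.75 ln(1 − 0.198581) = −0.75 ln(0.801419)
  = −0.75 × (-0.221371) = 0.166028 substitutions/site.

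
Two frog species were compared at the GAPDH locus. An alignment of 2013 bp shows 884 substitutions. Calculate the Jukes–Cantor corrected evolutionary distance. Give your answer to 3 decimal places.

0.661

p = 884/2013 ≈ 0.439146.
d = −(3/4) ln(1 − 4p/3) = −0.75 ln(1 − 0.585528) = −0.75 ln(0.414472)
  = −0.75 × (-0.880750) = 0.660563 substitutions/site.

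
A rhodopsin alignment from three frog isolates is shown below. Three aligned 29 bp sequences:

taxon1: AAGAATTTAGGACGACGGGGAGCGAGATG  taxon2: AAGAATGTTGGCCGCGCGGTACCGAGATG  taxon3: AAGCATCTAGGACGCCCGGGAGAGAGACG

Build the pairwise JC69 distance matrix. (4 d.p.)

taxon1–taxon2: 8/29 sites differ → p ≈ 0.275862, d = −0.75 ln(1 − 0.367816) = 0.343931 ≈ 0.3439.
taxon1–taxon3: 6/29 sites differ → p ≈ 0.206897, d = −0.75 ln(1 − 0.275863) = 0.242081 ≈ 0.2421.
taxon2–taxon3: 9/29 sites differ → p ≈ 0.310345, d = −0.75 ln(1 − 0.413793) = 0.400562 ≈ 0.4006.

d(taxon1,taxon2) = 0.3439, d(taxon1,taxon3) = 0.2421, d(taxon2,taxon3) = 0.4006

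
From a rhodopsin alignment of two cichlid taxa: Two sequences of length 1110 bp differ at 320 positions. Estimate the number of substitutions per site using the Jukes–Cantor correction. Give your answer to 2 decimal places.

p = 320/1110 ≈ 0.288288.
d = −(3/4) ln(1 − 4p/3) = −0.75 ln(1 − 0.384384) = −0.75 ln(0.615616)
  = −0.75 × (-0.485132) = 0.363849 substitutions/site.

0.36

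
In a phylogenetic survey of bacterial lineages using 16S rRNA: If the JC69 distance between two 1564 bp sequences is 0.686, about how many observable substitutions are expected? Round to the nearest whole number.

703

Invert JC69: p = (3/4)(1 − e^(−4d/3)) = 0.75 × (1 − e^(-0.914667)) = 0.75 × (1 − 0.400650) = 0.449513.
Expected differing sites = pL ≈ 0.449513 × 1564 = 703.038332 ≈ 703.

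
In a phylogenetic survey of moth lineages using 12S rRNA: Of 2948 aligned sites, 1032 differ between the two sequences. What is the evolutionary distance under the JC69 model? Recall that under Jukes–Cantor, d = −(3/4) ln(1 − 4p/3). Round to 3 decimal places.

0.472

p = 1032/2948 ≈ 0.350068.
d = −(3/4) ln(1 − 4p/3) = −0.75 ln(1 − 0.466757) = −0.75 ln(0.533243)
  = −0.75 × (-0.628778) = 0.471584 substitutions/site.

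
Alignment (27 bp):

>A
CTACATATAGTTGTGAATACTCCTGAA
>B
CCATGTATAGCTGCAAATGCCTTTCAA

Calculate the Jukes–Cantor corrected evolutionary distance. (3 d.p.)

0.588

The sequences differ at 11 of 27 sites, so p = 11/27 ≈ 0.407407.
d = −(3/4) ln(1 − 4p/3) = −0.75 ln(1 − 0.543209) = −0.75 ln(0.456791)
  = −0.75 × (-0.783529) = 0.587647 substitutions/site.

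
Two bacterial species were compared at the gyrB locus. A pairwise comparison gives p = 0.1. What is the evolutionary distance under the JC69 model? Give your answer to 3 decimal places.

d = −(3/4) ln(1 − 4p/3) = −0.75 ln(1 − 0.133333) = −0.75 ln(0.866667)
  = −0.75 × (-0.143100) = 0.107325 substitutions/site.

0.107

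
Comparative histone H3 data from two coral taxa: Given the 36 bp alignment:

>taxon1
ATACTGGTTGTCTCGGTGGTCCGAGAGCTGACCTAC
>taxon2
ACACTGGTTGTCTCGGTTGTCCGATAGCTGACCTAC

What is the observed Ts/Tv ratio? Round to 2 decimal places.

Transitions are A↔G and C↔T; transversions are all other mismatches.
Transitions: 1. Transversions: 2.
R = 1/2 = 0.50.

0.50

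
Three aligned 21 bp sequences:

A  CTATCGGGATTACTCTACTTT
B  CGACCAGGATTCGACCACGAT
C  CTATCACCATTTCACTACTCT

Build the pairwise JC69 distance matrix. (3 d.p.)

A–B: 9/21 sites differ → p ≈ 0.428571, d = −0.75 ln(1 − 0.571428) = 0.635472 ≈ 0.635.
A–C: 6/21 sites differ → p ≈ 0.285714, d = −0.75 ln(1 − 0.380952) = 0.359679 ≈ 0.360.
B–C: 9/21 sites differ → p ≈ 0.428571, d = −0.75 ln(1 − 0.571428) = 0.635472 ≈ 0.635.

d(A,B) = 0.635, d(A,C) = 0.360, d(B,C) = 0.635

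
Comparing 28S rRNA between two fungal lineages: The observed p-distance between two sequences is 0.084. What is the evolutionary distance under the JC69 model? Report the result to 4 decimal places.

0.0891

d = −(3/4) ln(1 − 4p/3) = −0.75 ln(1 − 0.112) = −0.75 ln(0.888)
  = −0.75 × (-0.118784) = 0.089088 substitutions/site.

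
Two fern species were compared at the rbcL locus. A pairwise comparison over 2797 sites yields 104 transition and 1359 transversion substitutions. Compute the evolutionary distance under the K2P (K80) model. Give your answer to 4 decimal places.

1.3025

P = 104/2797 ≈ 0.037183 and Q = 1359/2797 ≈ 0.485878.
Under the Kimura two-parameter model, d = −½ ln(1 − 2P − Q) − ¼ ln(1 − 2Q).
1 − 2P − Q = 0.439756, giving −½ ln(0.439756) = 0.410768.
1 − 2Q = 0.028244, giving −¼ ln(0.028244) = 0.891719.
d = 0.410768 + 0.891719 = 1.302487.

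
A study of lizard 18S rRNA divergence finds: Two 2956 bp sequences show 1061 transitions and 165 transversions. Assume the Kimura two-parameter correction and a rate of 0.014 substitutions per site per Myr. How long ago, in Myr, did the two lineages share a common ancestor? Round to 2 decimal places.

P = 1061/2956 ≈ 0.358931 and Q = 165/2956 ≈ 0.055819.
Under the Kimura two-parameter model, d = −½ ln(1 − 2P − Q) − ¼ ln(1 − 2Q).
1 − 2P − Q = 0.226319, giving −½ ln(0.226319) = 0.742905.
1 − 2Q = 0.888362, giving −¼ ln(0.888362) = 0.029594.
d = 0.742905 + 0.029594 = 0.772499.
Under a molecular clock d = 2μt, so t = d/(2μ) = 0.772499 / (2 × 0.014) = 27.59 Myr.

27.59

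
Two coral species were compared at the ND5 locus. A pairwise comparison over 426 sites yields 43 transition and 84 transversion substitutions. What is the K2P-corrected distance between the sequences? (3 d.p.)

P = 43/426 ≈ 0.100939 and Q = 84/426 ≈ 0.197183.
Under the Kimura two-parameter model, d = −½ ln(1 − 2P − Q) − ¼ ln(1 − 2Q).
1 − 2P − Q = 0.600939, giving −½ ln(0.600939) = 0.254631.
1 − 2Q = 0.605634, giving −¼ ln(0.605634) = 0.125370.
d = 0.254631 + 0.125370 = 0.380001.

0.380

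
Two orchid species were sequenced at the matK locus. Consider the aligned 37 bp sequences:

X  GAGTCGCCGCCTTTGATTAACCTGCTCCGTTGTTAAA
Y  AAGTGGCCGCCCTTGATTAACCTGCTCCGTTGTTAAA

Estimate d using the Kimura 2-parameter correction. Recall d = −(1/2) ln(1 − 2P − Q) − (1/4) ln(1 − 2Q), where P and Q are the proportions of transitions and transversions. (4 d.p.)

Of 37 sites, 2 differences are transitions and 1 are transversions, so P = 2/37 ≈ 0.054054 and Q = 1/37 ≈ 0.027027.
Under the Kimura two-parameter model, d = −½ ln(1 − 2P − Q) − ¼ ln(1 − 2Q).
1 − 2P − Q = 0.864865, giving −½ ln(0.864865) = 0.072591.
1 − 2Q = 0.945946, giving −¼ ln(0.945946) = 0.013892.
d = 0.072591 + 0.013892 = 0.086483.

0.0865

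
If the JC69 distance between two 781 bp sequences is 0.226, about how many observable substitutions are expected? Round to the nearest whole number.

152

Invert JC69: p = (3/4)(1 − e^(−4d/3)) = 0.75 × (1 − e^(-0.301333)) = 0.75 × (1 − 0.739831) = 0.195127.
Expected differing sites = pL ≈ 0.195127 × 781 = 152.394187 ≈ 152.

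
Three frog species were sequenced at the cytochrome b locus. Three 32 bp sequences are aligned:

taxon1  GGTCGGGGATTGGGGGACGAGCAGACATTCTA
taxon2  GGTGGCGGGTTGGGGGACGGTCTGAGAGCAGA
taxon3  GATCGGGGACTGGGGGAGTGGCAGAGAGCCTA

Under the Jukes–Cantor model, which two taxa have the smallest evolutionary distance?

taxon1 and taxon3

taxon1–taxon2: 11/32 differ, p = 0.344, d = 0.460.
taxon1–taxon3: 8/32 differ, p = 0.250, d = 0.304.
taxon2–taxon3: 11/32 differ, p = 0.344, d = 0.460.
The smallest distance is between taxon1 and taxon3.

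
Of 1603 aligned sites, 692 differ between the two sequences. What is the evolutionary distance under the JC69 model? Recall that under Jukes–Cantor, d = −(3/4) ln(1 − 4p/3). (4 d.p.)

0.6428

p = 692/1603 ≈ 0.431691.
d = −(3/4) ln(1 − 4p/3) = −0.75 ln(1 − 0.575588) = −0.75 ln(0.424412)
  = −0.75 × (-0.857051) = 0.642788 substitutions/site.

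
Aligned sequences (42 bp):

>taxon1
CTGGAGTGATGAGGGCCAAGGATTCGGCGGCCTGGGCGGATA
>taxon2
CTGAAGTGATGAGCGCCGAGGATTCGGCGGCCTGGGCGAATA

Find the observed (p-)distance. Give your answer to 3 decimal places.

0.095

The sequences differ at 4 of 42 positions (sites 4, 14, 18, 39).
p = 4/42 = 0.095238… ≈ 0.095 (to 3 d.p.).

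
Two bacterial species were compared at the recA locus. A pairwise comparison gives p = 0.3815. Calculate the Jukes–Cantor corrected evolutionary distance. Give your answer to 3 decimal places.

d = −(3/4) ln(1 − 4p/3) = −0.75 ln(1 − 0.508667) = −0.75 ln(0.491333)
  = −0.75 × (-0.710633) = 0.532975 substitutions/site.

0.533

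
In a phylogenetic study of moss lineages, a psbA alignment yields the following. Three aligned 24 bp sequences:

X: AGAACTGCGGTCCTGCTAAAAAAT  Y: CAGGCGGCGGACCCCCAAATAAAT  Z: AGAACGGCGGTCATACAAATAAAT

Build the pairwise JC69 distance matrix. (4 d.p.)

X–Y: 10/24 sites differ → p ≈ 0.416667, d = −0.75 ln(1 − 0.555556) = 0.608198 ≈ 0.6082.
X–Z: 5/24 sites differ → p ≈ 0.208333, d = −0.75 ln(1 − 0.277777) = 0.244066 ≈ 0.2441.
Y–Z: 8/24 sites differ → p ≈ 0.333333, d = −0.75 ln(1 − 0.444444) = 0.440839 ≈ 0.4408.

d(X,Y) = 0.6082, d(X,Z) = 0.2441, d(Y,Z) = 0.4408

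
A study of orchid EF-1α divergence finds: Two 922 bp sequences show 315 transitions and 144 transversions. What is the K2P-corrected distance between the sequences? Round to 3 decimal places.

P = 315/922 ≈ 0.341649 and Q = 144/922 ≈ 0.156182.
Under the Kimura two-parameter model, d = −½ ln(1 − 2P − Q) − ¼ ln(1 − 2Q).
1 − 2P − Q = 0.16052, giving −½ ln(0.16052) = 0.914668.
1 − 2Q = 0.687636, giving −¼ ln(0.687636) = 0.093624.
d = 0.914668 + 0.093624 = 1.008292.

1.008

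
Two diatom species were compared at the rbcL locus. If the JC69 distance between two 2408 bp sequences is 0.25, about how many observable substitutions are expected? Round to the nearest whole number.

Invert JC69: p = (3/4)(1 − e^(−4d/3)) = 0.75 × (1 − e^(-0.333333)) = 0.75 × (1 − 0.716532) = 0.212601.
Expected differing sites = pL ≈ 0.212601 × 2408 = 511.943208 ≈ 512.

512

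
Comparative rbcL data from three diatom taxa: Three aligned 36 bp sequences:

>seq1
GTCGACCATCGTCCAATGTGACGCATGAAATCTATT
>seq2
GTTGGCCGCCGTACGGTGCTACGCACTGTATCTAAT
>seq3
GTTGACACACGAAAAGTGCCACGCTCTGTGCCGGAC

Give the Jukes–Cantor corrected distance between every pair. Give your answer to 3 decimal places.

seq1–seq2: 14/36 sites differ → p ≈ 0.388889, d = −0.75 ln(1 − 0.518519) = 0.548166 ≈ 0.548.
seq1–seq3: 21/36 sites differ → p ≈ 0.583333, d = −0.75 ln(1 − 0.777777) = 1.128055 ≈ 1.128.
seq2–seq3: 14/36 sites differ → p ≈ 0.388889, d = −0.75 ln(1 − 0.518519) = 0.548166 ≈ 0.548.

d(seq1,seq2) = 0.548, d(seq1,seq3) = 1.128, d(seq2,seq3) = 0.548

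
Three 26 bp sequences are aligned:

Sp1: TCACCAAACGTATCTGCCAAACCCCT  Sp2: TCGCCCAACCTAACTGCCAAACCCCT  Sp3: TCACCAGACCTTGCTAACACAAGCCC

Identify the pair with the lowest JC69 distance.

Sp1–Sp2: 4/26 differ, p = 0.154, d = 0.172.
Sp1–Sp3: 10/26 differ, p = 0.385, d = 0.539.
Sp2–Sp3: 11/26 differ, p = 0.423, d = 0.623.
The smallest distance is between Sp1 and Sp2.

Sp1 and Sp2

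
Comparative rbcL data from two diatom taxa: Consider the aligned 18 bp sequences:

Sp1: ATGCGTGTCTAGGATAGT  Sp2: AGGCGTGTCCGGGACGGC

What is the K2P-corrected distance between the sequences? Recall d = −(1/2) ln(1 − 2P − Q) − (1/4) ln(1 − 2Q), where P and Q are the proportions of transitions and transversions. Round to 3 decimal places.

Of 18 sites, 5 differences are transitions and 1 are transversions, so P = 5/18 ≈ 0.277778 and Q = 1/18 ≈ 0.055556.
Under the Kimura two-parameter model, d = −½ ln(1 − 2P − Q) − ¼ ln(1 − 2Q).
1 − 2P − Q = 0.388888, giving −½ ln(0.388888) = 0.472232.
1 − 2Q = 0.888888, giving −¼ ln(0.888888) = 0.029446.
d = 0.472232 + 0.029446 = 0.501678.

0.502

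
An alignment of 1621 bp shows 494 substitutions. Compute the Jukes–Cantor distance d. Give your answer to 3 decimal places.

p = 494/1621 ≈ 0.30475.
d = −(3/4) ln(1 − 4p/3) = −0.75 ln(1 − 0.406333) = −0.75 ln(0.593667)
  = −0.75 × (-0.521437) = 0.391078 substitutions/site.

0.391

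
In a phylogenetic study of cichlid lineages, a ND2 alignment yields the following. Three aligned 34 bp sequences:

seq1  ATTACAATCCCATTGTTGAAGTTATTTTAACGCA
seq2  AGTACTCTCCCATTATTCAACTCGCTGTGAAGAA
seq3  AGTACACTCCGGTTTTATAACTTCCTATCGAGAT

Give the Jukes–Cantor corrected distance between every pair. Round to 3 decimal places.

d(seq1,seq2) = 0.535, d(seq1,seq3) = 0.741, d(seq2,seq3) = 0.477

seq1–seq2: 13/34 sites differ → p ≈ 0.382353, d = −0.75 ln(1 − 0.509804) = 0.534712 ≈ 0.535.
seq1–seq3: 16/34 sites differ → p ≈ 0.470588, d = −0.75 ln(1 − 0.627451) = 0.740540 ≈ 0.741.
seq2–seq3: 12/34 sites differ → p ≈ 0.352941, d = −0.75 ln(1 − 0.470588) = 0.476991 ≈ 0.477.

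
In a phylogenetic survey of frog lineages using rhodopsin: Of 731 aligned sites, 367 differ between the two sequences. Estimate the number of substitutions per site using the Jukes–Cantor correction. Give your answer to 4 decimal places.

p = 367/731 ≈ 0.502052.
d = −(3/4) ln(1 − 4p/3) = −0.75 ln(1 − 0.669403) = −0.75 ln(0.330597)
  = −0.75 × (-1.106855) = 0.830141 substitutions/site.

0.8301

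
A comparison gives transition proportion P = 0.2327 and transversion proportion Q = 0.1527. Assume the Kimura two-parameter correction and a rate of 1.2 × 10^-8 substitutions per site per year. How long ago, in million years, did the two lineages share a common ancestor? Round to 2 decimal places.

23.85

Under the Kimura two-parameter model, d = −½ ln(1 − 2P − Q) − ¼ ln(1 − 2Q).
1 − 2P − Q = 0.3819, giving −½ ln(0.3819) = 0.481298.
1 − 2Q = 0.6946, giving −¼ ln(0.6946) = 0.091105.
d = 0.481298 + 0.091105 = 0.572403.
Under a molecular clock d = 2μt, so t = d/(2μ) = 0.572403 / (2 × 1.2 × 10^-8) = 23.85 million years.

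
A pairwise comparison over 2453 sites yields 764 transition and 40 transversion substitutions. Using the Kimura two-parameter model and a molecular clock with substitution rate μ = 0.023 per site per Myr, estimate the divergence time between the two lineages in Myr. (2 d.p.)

11.26

P = 764/2453 ≈ 0.311455 and Q = 40/2453 ≈ 0.016307.
Under the Kimura two-parameter model, d = −½ ln(1 − 2P − Q) − ¼ ln(1 − 2Q).
1 − 2P − Q = 0.360783, giving −½ ln(0.360783) = 0.509739.
1 − 2Q = 0.967386, giving −¼ ln(0.967386) = 0.008289.
d = 0.509739 + 0.008289 = 0.518028.
Under a molecular clock d = 2μt, so t = d/(2μ) = 0.518028 / (2 × 0.023) = 11.26 Myr.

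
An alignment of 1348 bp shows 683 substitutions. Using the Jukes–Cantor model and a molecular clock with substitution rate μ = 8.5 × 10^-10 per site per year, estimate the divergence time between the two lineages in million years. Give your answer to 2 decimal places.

p = 683/1348 ≈ 0.506677.
d = −(3/4) ln(1 − 4p/3) = −0.75 ln(1 − 0.675569) = −0.75 ln(0.324431)
  = −0.75 × (-1.125682) = 0.844262 substitutions/site.
Under a molecular clock d = 2μt, so t = d/(2μ) = 0.844262 / (2 × 8.5 × 10^-10) = 496.62 million years.

496.62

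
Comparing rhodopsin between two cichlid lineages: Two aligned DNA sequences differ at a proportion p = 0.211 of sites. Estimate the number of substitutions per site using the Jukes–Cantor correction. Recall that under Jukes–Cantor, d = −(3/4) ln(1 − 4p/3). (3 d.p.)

0.248

d = −(3/4) ln(1 − 4p/3) = −0.75 ln(1 − 0.281333) = −0.75 ln(0.718667)
  = −0.75 × (-0.330357) = 0.247768 substitutions/site.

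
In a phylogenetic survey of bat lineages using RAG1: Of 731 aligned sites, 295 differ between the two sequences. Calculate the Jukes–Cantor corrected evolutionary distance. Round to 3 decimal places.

0.579

p = 295/731 ≈ 0.403557.
d = −(3/4) ln(1 − 4p/3) = −0.75 ln(1 − 0.538076) = −0.75 ln(0.461924)
  = −0.75 × (-0.772355) = 0.579266 substitutions/site.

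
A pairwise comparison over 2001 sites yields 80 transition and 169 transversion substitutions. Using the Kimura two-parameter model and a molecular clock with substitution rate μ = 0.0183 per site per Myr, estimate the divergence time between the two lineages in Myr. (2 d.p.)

3.72

P = 80/2001 ≈ 0.03998 and Q = 169/2001 ≈ 0.084458.
Under the Kimura two-parameter model, d = −½ ln(1 − 2P − Q) − ¼ ln(1 − 2Q).
1 − 2P − Q = 0.835582, giving −½ ln(0.835582) = 0.089813.
1 − 2Q = 0.831084, giving −¼ ln(0.831084) = 0.046256.
d = 0.089813 + 0.046256 = 0.136069.
Under a molecular clock d = 2μt, so t = d/(2μ) = 0.136069 / (2 × 0.0183) = 3.72 Myr.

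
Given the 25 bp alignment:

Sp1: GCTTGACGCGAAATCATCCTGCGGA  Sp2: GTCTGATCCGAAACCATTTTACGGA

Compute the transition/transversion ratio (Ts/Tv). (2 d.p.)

7.00

Transitions are A↔G and C↔T; transversions are all other mismatches.
Transitions: 7. Transversions: 1.
R = 7/1 = 7.00.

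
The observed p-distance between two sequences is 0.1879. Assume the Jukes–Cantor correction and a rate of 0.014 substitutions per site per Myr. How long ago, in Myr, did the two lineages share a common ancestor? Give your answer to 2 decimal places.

d = −(3/4) ln(1 − 4p/3) = −0.75 ln(1 − 0.250533) = −0.75 ln(0.749467)
  = −0.75 × (-0.288393) = 0.216295 substitutions/site.
Under a molecular clock d = 2μt, so t = d/(2μ) = 0.216295 / (2 × 0.014) = 7.72 Myr.

7.72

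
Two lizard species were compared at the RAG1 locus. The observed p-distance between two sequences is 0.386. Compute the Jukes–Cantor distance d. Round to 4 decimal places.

0.5422

d = −(3/4) ln(1 − 4p/3) = −0.75 ln(1 − 0.514667) = −0.75 ln(0.485333)
  = −0.75 × (-0.722920) = 0.542190 substitutions/site.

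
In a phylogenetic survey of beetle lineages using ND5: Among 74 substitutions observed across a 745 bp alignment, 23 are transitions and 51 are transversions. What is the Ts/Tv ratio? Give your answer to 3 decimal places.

R = 23/51 = 0.450980… ≈ 0.451 (to 3 d.p.).

0.451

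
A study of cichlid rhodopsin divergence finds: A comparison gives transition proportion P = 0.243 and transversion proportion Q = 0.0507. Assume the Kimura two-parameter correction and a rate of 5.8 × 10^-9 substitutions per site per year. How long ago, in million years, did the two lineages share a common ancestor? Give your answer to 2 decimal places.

Under the Kimura two-parameter model, d = −½ ln(1 − 2P − Q) − ¼ ln(1 − 2Q).
1 − 2P − Q = 0.4633, giving −½ ln(0.4633) = 0.384690.
1 − 2Q = 0.8986, giving −¼ ln(0.8986) = 0.026729.
d = 0.384690 + 0.026729 = 0.411419.
Under a molecular clock d = 2μt, so t = d/(2μ) = 0.411419 / (2 × 5.8 × 10^-9) = 35.47 million years.

35.47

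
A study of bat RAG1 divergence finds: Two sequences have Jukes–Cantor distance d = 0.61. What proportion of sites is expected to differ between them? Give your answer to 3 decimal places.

p = (3/4)(1 − e^(−4d/3)) = 0.75 × (1 − e^(-0.813333)) = 0.75 × (1 − 0.443378) = 0.417467.

0.417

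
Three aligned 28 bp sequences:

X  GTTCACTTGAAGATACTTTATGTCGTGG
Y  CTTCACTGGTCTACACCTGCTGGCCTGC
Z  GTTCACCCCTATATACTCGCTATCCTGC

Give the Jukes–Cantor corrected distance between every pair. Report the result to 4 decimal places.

X–Y: 12/28 sites differ → p ≈ 0.428571, d = −0.75 ln(1 − 0.571428) = 0.635472 ≈ 0.6355.
X–Z: 11/28 sites differ → p ≈ 0.392857, d = −0.75 ln(1 − 0.523809) = 0.556452 ≈ 0.5565.
Y–Z: 10/28 sites differ → p ≈ 0.357143, d = −0.75 ln(1 − 0.476191) = 0.484971 ≈ 0.4850.

d(X,Y) = 0.6355, d(X,Z) = 0.5565, d(Y,Z) = 0.4850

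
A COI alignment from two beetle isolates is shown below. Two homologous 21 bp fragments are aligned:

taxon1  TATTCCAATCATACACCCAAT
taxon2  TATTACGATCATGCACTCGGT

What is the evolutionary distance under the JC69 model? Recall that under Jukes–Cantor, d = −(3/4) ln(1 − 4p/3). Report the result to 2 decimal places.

0.36

The sequences differ at 6 of 21 sites (5, 7, 13, 17, 19, 20), so p = 6/21 ≈ 0.285714.
d = −(3/4) ln(1 − 4p/3) = −0.75 ln(1 − 0.380952) = −0.75 ln(0.619048)
  = −0.75 × (-0.479572) = 0.359679 substitutions/site.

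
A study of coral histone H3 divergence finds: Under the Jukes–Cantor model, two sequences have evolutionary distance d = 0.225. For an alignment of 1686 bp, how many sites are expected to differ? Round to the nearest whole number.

Invert JC69: p = (3/4)(1 − e^(−4d/3)) = 0.75 × (1 − e^(-0.3)) = 0.75 × (1 − 0.740818) = 0.194387.
Expected differing sites = pL ≈ 0.194387 × 1686 = 327.736482 ≈ 328.

328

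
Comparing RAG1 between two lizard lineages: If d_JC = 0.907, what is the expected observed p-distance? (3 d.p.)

0.526

p = (3/4)(1 − e^(−4d/3)) = 0.75 × (1 − e^(-1.209333)) = 0.75 × (1 − 0.298396) = 0.526203.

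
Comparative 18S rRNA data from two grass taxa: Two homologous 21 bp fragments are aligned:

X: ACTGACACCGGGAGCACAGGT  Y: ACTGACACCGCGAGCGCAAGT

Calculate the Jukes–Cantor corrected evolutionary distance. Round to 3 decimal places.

The sequences differ at 3 of 21 sites (11, 16, 19), so p = 3/21 ≈ 0.142857.
d = −(3/4) ln(1 − 4p/3) = −0.75 ln(1 − 0.190476) = −0.75 ln(0.809524)
  = −0.75 × (-0.211309) = 0.158482 substitutions/site.

0.158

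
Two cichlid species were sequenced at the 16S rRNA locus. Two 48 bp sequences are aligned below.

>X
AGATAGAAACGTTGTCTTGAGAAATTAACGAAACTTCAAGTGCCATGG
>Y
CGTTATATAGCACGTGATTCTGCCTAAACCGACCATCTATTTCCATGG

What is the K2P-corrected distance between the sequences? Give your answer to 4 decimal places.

0.9332

Of 48 sites, 3 differences are transitions and 21 are transversions, so P = 3/48 = 0.0625 and Q = 21/48 = 0.4375.
Under the Kimura two-parameter model, d = −½ ln(1 − 2P − Q) − ¼ ln(1 − 2Q).
1 − 2P − Q = 0.4375, giving −½ ln(0.4375) = 0.413339.
1 − 2Q = 0.125, giving −¼ ln(0.125) = 0.519860.
d = 0.413339 + 0.519860 = 0.933199.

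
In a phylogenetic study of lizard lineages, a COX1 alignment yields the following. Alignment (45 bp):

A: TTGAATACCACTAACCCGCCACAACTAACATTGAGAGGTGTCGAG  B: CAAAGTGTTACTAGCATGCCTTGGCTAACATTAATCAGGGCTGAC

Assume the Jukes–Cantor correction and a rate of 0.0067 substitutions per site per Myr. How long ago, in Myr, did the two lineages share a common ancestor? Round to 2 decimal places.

The sequences differ at 22 of 45 sites, so p = 22/45 ≈ 0.488889.
d = −(3/4) ln(1 − 4p/3) = −0.75 ln(1 − 0.651852) = −0.75 ln(0.348148)
  = −0.75 × (-1.055128) = 0.791346 substitutions/site.
Under a molecular clock d = 2μt, so t = d/(2μ) = 0.791346 / (2 × 0.0067) = 59.06 Myr.

59.06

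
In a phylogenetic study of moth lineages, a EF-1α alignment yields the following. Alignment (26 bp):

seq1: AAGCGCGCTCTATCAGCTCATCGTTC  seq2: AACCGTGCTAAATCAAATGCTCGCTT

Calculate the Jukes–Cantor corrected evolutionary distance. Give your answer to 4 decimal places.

The sequences differ at 10 of 26 sites (3, 6, 10, 11, 16, 17, 19, 20, 24, 26), so p = 10/26 ≈ 0.384615.
d = −(3/4) ln(1 − 4p/3) = −0.75 ln(1 − 0.51282) = −0.75 ln(0.48718)
  = −0.75 × (-0.719122) = 0.539342 substitutions/site.

0.5393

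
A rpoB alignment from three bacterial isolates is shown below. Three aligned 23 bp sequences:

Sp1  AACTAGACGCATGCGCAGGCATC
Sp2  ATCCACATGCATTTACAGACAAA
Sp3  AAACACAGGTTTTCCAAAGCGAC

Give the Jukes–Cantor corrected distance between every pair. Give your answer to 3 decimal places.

d(Sp1,Sp2) = 0.650, d(Sp1,Sp3) = 0.892, d(Sp2,Sp3) = 0.892

Sp1–Sp2: 10/23 sites differ → p ≈ 0.434783, d = −0.75 ln(1 − 0.579711) = 0.650110 ≈ 0.650.
Sp1–Sp3: 12/23 sites differ → p ≈ 0.521739, d = −0.75 ln(1 − 0.695652) = 0.892188 ≈ 0.892.
Sp2–Sp3: 12/23 sites differ → p ≈ 0.521739, d = −0.75 ln(1 − 0.695652) = 0.892188 ≈ 0.892.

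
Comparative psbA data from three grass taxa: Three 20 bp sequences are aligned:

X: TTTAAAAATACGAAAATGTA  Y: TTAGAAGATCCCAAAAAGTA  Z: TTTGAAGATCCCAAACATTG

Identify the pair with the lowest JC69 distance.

Y and Z

X–Y: 6/20 differ, p = 0.300, d = 0.383.
X–Z: 8/20 differ, p = 0.400, d = 0.572.
Y–Z: 4/20 differ, p = 0.200, d = 0.233.
The smallest distance is between Y and Z.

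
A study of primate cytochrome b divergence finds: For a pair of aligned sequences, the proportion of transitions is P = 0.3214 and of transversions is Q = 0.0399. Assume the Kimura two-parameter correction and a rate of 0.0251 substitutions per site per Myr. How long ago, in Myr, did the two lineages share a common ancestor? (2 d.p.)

Under the Kimura two-parameter model, d = −½ ln(1 − 2P − Q) − ¼ ln(1 − 2Q).
1 − 2P − Q = 0.3173, giving −½ ln(0.3173) = 0.573954.
1 − 2Q = 0.9202, giving −¼ ln(0.9202) = 0.020791.
d = 0.573954 + 0.020791 = 0.594745.
Under a molecular clock d = 2μt, so t = d/(2μ) = 0.594745 / (2 × 0.0251) = 11.85 Myr.

11.85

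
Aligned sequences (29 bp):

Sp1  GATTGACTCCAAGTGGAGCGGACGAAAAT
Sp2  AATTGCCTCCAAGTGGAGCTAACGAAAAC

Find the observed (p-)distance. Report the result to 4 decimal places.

The sequences differ at 5 of 29 positions (sites 1, 6, 20, 21, 29).
p = 5/29 = 0.172413… ≈ 0.1724 (to 4 d.p.).

0.1724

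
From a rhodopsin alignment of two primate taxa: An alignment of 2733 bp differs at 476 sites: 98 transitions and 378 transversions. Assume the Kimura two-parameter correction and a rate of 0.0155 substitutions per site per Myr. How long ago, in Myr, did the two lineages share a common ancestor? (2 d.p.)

P = 98/2733 ≈ 0.035858 and Q = 378/2733 ≈ 0.13831.
Under the Kimura two-parameter model, d = −½ ln(1 − 2P − Q) − ¼ ln(1 − 2Q).
1 − 2P − Q = 0.789974, giving −½ ln(0.789974) = 0.117878.
1 − 2Q = 0.72338, giving −¼ ln(0.72338) = 0.080955.
d = 0.117878 + 0.080955 = 0.198833.
Under a molecular clock d = 2μt, so t = d/(2μ) = 0.198833 / (2 × 0.0155) = 6.41 Myr.

6.41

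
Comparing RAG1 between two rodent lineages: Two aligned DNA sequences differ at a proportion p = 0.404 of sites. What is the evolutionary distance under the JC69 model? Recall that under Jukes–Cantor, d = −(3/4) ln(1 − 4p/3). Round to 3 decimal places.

0.580

d = −(3/4) ln(1 − 4p/3) = −0.75 ln(1 − 0.538667) = −0.75 ln(0.461333)
  = −0.75 × (-0.773635) = 0.580226 substitutions/site.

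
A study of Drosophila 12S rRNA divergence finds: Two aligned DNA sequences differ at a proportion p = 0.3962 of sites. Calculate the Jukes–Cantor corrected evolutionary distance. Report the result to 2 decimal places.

0.56

d = −(3/4) ln(1 − 4p/3) = −0.75 ln(1 − 0.528267) = −0.75 ln(0.471733)
  = −0.75 × (-0.751342) = 0.563507 substitutions/site.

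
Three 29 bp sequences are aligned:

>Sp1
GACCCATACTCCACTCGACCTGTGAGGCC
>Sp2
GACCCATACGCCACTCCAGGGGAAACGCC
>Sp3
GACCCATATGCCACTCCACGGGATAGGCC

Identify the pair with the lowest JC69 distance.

Sp1–Sp2: 8/29 differ, p = 0.276, d = 0.344.
Sp1–Sp3: 7/29 differ, p = 0.241, d = 0.291.
Sp2–Sp3: 4/29 differ, p = 0.138, d = 0.152.
The smallest distance is between Sp2 and Sp3.

Sp2 and Sp3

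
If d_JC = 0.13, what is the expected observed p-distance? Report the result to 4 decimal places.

p = (3/4)(1 − e^(−4d/3)) = 0.75 × (1 − e^(-0.173333)) = 0.75 × (1 − 0.840858) = 0.119357.

0.1194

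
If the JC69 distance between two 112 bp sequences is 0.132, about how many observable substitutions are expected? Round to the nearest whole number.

14

Invert JC69: p = (3/4)(1 − e^(−4d/3)) = 0.75 × (1 − e^(-0.176)) = 0.75 × (1 − 0.838618) = 0.121037.
Expected differing sites = pL ≈ 0.121037 × 112 = 13.556144 ≈ 14.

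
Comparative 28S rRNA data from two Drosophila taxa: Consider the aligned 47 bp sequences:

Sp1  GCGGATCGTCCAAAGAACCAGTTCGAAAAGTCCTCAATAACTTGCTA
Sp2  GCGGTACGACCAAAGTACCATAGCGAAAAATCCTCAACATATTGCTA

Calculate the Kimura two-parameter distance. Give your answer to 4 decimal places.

0.2826

Of 47 sites, 2 differences are transitions and 9 are transversions, so P = 2/47 ≈ 0.042553 and Q = 9/47 ≈ 0.191489.
Under the Kimura two-parameter model, d = −½ ln(1 − 2P − Q) − ¼ ln(1 − 2Q).
1 − 2P − Q = 0.723405, giving −½ ln(0.723405) = 0.161893.
1 − 2Q = 0.617022, giving −¼ ln(0.617022) = 0.120713.
d = 0.161893 + 0.120713 = 0.282606.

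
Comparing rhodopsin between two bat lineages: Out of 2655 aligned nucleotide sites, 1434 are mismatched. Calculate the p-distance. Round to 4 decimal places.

0.5401

p = 1434/2655 = 0.540112… ≈ 0.5401 (to 4 d.p.).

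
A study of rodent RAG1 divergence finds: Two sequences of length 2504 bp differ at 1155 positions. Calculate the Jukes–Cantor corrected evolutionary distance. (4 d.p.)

p = 1155/2504 ≈ 0.461262.
d = −(3/4) ln(1 − 4p/3) = −0.75 ln(1 − 0.615016) = −0.75 ln(0.384984)
  = −0.75 × (-0.954554) = 0.715916 substitutions/site.

0.7159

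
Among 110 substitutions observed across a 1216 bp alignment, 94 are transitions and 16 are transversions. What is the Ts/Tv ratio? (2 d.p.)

R = 94/16 = 5.875 ≈ 5.88 (to 2 d.p.).

5.88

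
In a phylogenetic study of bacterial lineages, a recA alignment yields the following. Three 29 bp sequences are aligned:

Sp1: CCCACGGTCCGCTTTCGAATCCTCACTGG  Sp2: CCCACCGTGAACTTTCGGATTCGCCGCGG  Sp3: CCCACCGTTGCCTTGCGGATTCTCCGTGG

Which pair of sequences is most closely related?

Sp2 and Sp3

Sp1–Sp2: 10/29 differ, p = 0.345, d = 0.462.
Sp1–Sp3: 9/29 differ, p = 0.310, d = 0.401.
Sp2–Sp3: 6/29 differ, p = 0.207, d = 0.242.
The smallest distance is between Sp2 and Sp3.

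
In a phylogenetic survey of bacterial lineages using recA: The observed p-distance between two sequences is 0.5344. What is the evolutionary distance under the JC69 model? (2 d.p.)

0.93

d = −(3/4) ln(1 − 4p/3) = −0.75 ln(1 − 0.712533) = −0.75 ln(0.287467)
  = −0.75 × (-1.246647) = 0.934985 substitutions/site.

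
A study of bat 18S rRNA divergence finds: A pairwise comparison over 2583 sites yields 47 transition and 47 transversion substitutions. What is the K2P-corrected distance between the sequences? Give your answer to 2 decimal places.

0.04

P = 47/2583 ≈ 0.018196 and Q = 47/2583 ≈ 0.018196.
Under the Kimura two-parameter model, d = −½ ln(1 − 2P − Q) − ¼ ln(1 − 2Q).
1 − 2P − Q = 0.945412, giving −½ ln(0.945412) = 0.028067.
1 − 2Q = 0.963608, giving −¼ ln(0.963608) = 0.009268.
d = 0.028067 + 0.009268 = 0.037335.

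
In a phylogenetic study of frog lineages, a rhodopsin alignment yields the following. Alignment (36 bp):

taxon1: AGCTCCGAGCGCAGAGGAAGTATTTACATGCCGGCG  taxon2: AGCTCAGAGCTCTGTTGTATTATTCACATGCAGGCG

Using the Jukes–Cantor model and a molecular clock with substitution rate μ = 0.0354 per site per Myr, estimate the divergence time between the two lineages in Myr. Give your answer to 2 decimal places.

4.30

The sequences differ at 9 of 36 sites (6, 11, 13, 15, 16, 18, 20, 25, 32), so p = 9/36 = 0.25.
d = −(3/4) ln(1 − 4p/3) = −0.75 ln(1 − 0.333333) = −0.75 ln(0.666667)
  = −0.75 × (-0.405465) = 0.304099 substitutions/site.
Under a molecular clock d = 2μt, so t = d/(2μ) = 0.304099 / (2 × 0.0354) = 4.30 Myr.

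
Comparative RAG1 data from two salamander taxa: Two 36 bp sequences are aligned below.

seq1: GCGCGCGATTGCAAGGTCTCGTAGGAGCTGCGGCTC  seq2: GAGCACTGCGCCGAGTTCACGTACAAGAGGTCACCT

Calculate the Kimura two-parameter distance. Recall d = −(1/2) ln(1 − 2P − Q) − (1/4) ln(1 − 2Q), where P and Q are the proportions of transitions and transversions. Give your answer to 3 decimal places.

0.955

Of 36 sites, 9 differences are transitions and 10 are transversions, so P = 9/36 = 0.25 and Q = 10/36 ≈ 0.277778.
Under the Kimura two-parameter model, d = −½ ln(1 − 2P − Q) − ¼ ln(1 − 2Q).
1 − 2P − Q = 0.222222, giving −½ ln(0.222222) = 0.752039.
1 − 2Q = 0.444444, giving −¼ ln(0.444444) = 0.202733.
d = 0.752039 + 0.202733 = 0.954772.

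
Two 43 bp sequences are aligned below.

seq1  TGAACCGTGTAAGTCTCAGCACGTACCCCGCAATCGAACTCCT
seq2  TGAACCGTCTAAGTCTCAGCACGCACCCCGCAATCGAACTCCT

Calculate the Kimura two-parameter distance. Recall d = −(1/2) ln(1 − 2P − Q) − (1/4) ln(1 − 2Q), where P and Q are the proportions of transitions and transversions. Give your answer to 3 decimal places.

Of 43 sites, 1 differences are transitions and 1 are transversions, so P = 1/43 ≈ 0.023256 and Q = 1/43 ≈ 0.023256.
Under the Kimura two-parameter model, d = −½ ln(1 − 2P − Q) − ¼ ln(1 − 2Q).
1 − 2P − Q = 0.930232, giving −½ ln(0.930232) = 0.036161.
1 − 2Q = 0.953488, giving −¼ ln(0.953488) = 0.011907.
d = 0.036161 + 0.011907 = 0.048068.

0.048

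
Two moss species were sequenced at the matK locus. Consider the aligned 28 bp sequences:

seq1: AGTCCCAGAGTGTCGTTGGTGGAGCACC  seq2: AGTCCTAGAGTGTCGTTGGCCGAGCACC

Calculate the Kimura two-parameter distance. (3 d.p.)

Of 28 sites, 2 differences are transitions and 1 are transversions, so P = 2/28 ≈ 0.071429 and Q = 1/28 ≈ 0.035714.
Under the Kimura two-parameter model, d = −½ ln(1 − 2P − Q) − ¼ ln(1 − 2Q).
1 − 2P − Q = 0.821428, giving −½ ln(0.821428) = 0.098355.
1 − 2Q = 0.928572, giving −¼ ln(0.928572) = 0.018527.
d = 0.098355 + 0.018527 = 0.116882.

0.117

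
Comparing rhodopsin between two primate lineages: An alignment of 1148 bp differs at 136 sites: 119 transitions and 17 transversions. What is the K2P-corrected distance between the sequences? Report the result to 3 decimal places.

P = 119/1148 ≈ 0.103659 and Q = 17/1148 ≈ 0.014808.
Under the Kimura two-parameter model, d = −½ ln(1 − 2P − Q) − ¼ ln(1 − 2Q).
1 − 2P − Q = 0.777874, giving −½ ln(0.777874) = 0.125595.
1 − 2Q = 0.970384, giving −¼ ln(0.970384) = 0.007516.
d = 0.125595 + 0.007516 = 0.133111.

0.133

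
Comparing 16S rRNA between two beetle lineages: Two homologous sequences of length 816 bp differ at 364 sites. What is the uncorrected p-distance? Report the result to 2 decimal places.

0.45

p = 364/816 = 0.446078… ≈ 0.45 (to 2 d.p.).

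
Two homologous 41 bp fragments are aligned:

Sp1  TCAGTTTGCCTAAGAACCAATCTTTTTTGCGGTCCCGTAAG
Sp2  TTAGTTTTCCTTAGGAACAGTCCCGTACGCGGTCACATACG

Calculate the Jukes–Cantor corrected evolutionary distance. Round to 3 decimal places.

The sequences differ at 14 of 41 sites, so p = 14/41 ≈ 0.341463.
d = −(3/4) ln(1 − 4p/3) = −0.75 ln(1 − 0.455284) = −0.75 ln(0.544716)
  = −0.75 × (-0.607491) = 0.455618 substitutions/site.

0.456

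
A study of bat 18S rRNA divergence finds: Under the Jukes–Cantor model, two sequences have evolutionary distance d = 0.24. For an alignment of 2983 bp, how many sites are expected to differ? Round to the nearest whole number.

613

Invert JC69: p = (3/4)(1 − e^(−4d/3)) = 0.75 × (1 − e^(-0.32)) = 0.75 × (1 − 0.726149) = 0.205388.
Expected differing sites = pL ≈ 0.205388 × 2983 = 612.672404 ≈ 613.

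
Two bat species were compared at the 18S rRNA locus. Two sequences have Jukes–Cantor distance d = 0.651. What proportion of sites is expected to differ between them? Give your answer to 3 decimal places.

0.435

p = (3/4)(1 − e^(−4d/3)) = 0.75 × (1 − e^(-0.868)) = 0.75 × (1 − 0.419790) = 0.435158.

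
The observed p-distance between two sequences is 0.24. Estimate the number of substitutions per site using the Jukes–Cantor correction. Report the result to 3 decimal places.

0.289

d = −(3/4) ln(1 − 4p/3) = −0.75 ln(1 − 0.32) = −0.75 ln(0.68)
  = −0.75 × (-0.385662) = 0.289247 substitutions/site.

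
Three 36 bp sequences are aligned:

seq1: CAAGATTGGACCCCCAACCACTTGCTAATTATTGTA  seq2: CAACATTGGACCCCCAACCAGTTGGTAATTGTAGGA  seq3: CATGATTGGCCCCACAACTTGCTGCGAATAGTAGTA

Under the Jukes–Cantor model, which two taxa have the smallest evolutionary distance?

seq1 and seq2

seq1–seq2: 6/36 differ, p = 0.167, d = 0.188.
seq1–seq3: 11/36 differ, p = 0.306, d = 0.392.
seq2–seq3: 11/36 differ, p = 0.306, d = 0.392.
The smallest distance is between seq1 and seq2.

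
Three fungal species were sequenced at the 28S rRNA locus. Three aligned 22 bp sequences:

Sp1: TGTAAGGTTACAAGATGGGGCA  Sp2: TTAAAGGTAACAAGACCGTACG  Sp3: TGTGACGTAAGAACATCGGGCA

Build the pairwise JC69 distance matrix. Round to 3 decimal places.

d(Sp1,Sp2) = 0.497, d(Sp1,Sp3) = 0.339, d(Sp2,Sp3) = 0.699

Sp1–Sp2: 8/22 sites differ → p ≈ 0.363636, d = −0.75 ln(1 − 0.484848) = 0.497470 ≈ 0.497.
Sp1–Sp3: 6/22 sites differ → p ≈ 0.272727, d = −0.75 ln(1 − 0.363636) = 0.338988 ≈ 0.339.
Sp2–Sp3: 10/22 sites differ → p ≈ 0.454545, d = −0.75 ln(1 − 0.60606) = 0.698667 ≈ 0.699.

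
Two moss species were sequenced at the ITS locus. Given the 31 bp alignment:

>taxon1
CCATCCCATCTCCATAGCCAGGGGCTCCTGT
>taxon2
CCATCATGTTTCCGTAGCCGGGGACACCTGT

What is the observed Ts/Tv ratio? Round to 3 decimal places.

3.000

Transitions are A↔G and C↔T; transversions are all other mismatches.
Transitions: 6. Transversions: 2.
R = 6/2 = 3.000.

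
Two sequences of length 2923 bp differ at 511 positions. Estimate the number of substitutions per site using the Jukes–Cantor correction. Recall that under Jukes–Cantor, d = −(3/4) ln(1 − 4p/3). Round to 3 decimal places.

p = 511/2923 ≈ 0.17482.
d = −(3/4) ln(1 − 4p/3) = −0.75 ln(1 − 0.233093) = −0.75 ln(0.766907)
  = −0.75 × (-0.265390) = 0.199043 substitutions/site.

0.199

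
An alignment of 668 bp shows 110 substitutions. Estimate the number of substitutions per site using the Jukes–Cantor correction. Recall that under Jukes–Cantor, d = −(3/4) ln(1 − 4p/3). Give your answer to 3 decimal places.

p = 110/668 ≈ 0.164671.
d = −(3/4) ln(1 − 4p/3) = −0.75 ln(1 − 0.219561) = −0.75 ln(0.780439)
  = −0.75 × (-0.247899) = 0.185924 substitutions/site.

0.186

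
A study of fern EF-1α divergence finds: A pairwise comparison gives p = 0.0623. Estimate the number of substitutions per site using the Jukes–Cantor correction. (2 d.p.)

d = −(3/4) ln(1 − 4p/3) = −0.75 ln(1 − 0.083067) = −0.75 ln(0.916933)
  = −0.75 × (-0.086721) = 0.065041 substitutions/site.

0.07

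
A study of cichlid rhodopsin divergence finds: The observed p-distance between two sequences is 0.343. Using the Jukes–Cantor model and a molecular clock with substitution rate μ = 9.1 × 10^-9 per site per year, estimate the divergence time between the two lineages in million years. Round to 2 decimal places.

d = −(3/4) ln(1 − 4p/3) = −0.75 ln(1 − 0.457333) = −0.75 ln(0.542667)
  = −0.75 × (-0.611259) = 0.458444 substitutions/site.
Under a molecular clock d = 2μt, so t = d/(2μ) = 0.458444 / (2 × 9.1 × 10^-9) = 25.19 million years.

25.19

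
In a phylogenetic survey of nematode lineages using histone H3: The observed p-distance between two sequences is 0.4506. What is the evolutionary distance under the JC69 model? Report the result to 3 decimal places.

0.689

d = −(3/4) ln(1 − 4p/3) = −0.75 ln(1 − 0.6008) = −0.75 ln(0.3992)
  = −0.75 × (-0.918293) = 0.688720 substitutions/site.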